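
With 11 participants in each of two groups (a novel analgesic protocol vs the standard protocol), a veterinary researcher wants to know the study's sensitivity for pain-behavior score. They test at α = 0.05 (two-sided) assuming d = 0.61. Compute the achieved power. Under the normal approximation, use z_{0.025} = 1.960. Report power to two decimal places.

For two equal groups, power = Φ(d·√(n/2) − z_{α/2}).
d·√(n/2) = 0.61 × √(11/2) = 0.61 × 2.345 = 1.431.
z_β = 1.431 − 1.960 = -0.529.
Power = Φ(-0.529) = 0.298.

power ≈ 0.30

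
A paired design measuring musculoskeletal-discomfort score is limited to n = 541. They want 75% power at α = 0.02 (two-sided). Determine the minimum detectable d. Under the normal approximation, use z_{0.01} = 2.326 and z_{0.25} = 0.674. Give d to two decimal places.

For a single sample (or paired design) of n = 541: d_min = (z_{α/2} + z_β)/√n.
z-sum = 2.326 + 0.674 = 3.000.
d_min = 3.000 / √541 = 3.000 / 23.259 = 0.129.

d_min ≈ 0.13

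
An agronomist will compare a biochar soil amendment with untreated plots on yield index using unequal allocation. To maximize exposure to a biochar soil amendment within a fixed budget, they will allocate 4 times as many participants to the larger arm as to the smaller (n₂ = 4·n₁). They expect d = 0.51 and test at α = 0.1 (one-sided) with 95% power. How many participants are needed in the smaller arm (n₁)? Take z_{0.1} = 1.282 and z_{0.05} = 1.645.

n₁ = 42

With allocation ratio k = n₂/n₁ = 4, Var(x̄₁−x̄₂) = σ²(1/n₁ + 1/(k·n₁)) = σ²·(k+1)/(k·n₁).
So n₁ = (1 + 1/k)·((z_{α} + z_β)/d)² = 1.250 × (2.927/0.51)².
n₁ = 1.250 × 32.94 = 41.2.
Round up: n₁ = 42, giving n₂ = 4 × 42 = 168.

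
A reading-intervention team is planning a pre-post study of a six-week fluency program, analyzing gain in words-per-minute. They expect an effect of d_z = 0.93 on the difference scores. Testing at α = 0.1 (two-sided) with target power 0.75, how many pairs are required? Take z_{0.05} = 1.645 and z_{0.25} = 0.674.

n = 7 pairs

For a paired (one-sample on differences) test: n = ((z_{α/2} + z_β) / d)².
z_{α/2} + z_β = 1.645 + 0.674 = 2.319.
n = (2.319 / 0.93)² = 2.494² = 6.22.
Round up.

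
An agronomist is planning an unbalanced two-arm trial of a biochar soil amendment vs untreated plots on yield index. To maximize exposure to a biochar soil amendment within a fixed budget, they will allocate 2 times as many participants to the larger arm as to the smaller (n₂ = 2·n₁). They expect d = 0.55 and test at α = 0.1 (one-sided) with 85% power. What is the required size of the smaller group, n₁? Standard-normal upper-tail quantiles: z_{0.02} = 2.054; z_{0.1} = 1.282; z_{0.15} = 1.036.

With allocation ratio k = n₂/n₁ = 2, Var(x̄₁−x̄₂) = σ²(1/n₁ + 1/(k·n₁)) = σ²·(k+1)/(k·n₁).
So n₁ = (1 + 1/k)·((z_{α} + z_β)/d)² = 1.500 × (2.318/0.55)².
n₁ = 1.500 × 17.76 = 26.6.
Round up: n₁ = 27, giving n₂ = 2 × 27 = 54.

n₁ = 27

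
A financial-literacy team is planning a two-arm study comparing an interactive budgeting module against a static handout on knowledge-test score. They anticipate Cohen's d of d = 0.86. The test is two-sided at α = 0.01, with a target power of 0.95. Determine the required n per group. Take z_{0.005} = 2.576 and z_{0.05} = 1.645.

n = 49 per group

For two independent groups with equal n: n = 2·((z_{α/2} + z_β) / d)².
z_{α/2} + z_β = 2.576 + 1.645 = 4.221.
n = 2 × (4.221 / 0.86)² = 2 × 4.908² = 2 × 24.09 = 48.2.
Round up to the next whole participant.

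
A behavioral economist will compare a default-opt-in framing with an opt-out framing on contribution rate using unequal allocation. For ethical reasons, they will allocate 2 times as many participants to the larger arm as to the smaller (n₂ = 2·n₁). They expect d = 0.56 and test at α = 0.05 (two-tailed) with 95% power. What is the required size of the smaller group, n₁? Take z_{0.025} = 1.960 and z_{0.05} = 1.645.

With allocation ratio k = n₂/n₁ = 2, Var(x̄₁−x̄₂) = σ²(1/n₁ + 1/(k·n₁)) = σ²·(k+1)/(k·n₁).
So n₁ = (1 + 1/k)·((z_{α/2} + z_β)/d)² = 1.500 × (3.605/0.56)².
n₁ = 1.500 × 41.44 = 62.2.
Round up: n₁ = 63, giving n₂ = 2 × 63 = 126.

n₁ = 63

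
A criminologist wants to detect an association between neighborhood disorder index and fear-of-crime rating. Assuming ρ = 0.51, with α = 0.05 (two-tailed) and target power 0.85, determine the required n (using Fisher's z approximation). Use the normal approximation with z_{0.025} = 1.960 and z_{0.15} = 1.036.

Fisher's z: C = ½·ln((1+r)/(1−r)) = ½·ln(3.0816) = 0.5627.
n = ((z_{α/2} + z_β)/C)² + 3.
(1.960 + 1.036) / 0.5627 = 2.996 / 0.5627 = 5.324.
n = 5.324² + 3 = 28.35 + 3 = 31.3.
Round up.

n = 32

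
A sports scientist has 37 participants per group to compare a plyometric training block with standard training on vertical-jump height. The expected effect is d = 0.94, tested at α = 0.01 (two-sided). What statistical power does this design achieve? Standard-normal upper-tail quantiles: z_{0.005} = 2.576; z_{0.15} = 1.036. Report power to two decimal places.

power ≈ 0.93

For two equal groups, power = Φ(d·√(n/2) − z_{α/2}).
d·√(n/2) = 0.94 × √(37/2) = 0.94 × 4.301 = 4.043.
z_β = 4.043 − 2.576 = 1.467.
Power = Φ(1.467) = 0.929.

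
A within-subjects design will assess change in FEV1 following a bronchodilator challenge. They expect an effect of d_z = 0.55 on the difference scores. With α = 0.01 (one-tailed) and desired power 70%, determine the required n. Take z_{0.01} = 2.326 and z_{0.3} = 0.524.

For a paired (one-sample on differences) test: n = ((z_{α} + z_β) / d)².
z_{α} + z_β = 2.326 + 0.524 = 2.850.
n = (2.850 / 0.55)² = 5.182² = 26.85.
Round up.

n = 27 pairs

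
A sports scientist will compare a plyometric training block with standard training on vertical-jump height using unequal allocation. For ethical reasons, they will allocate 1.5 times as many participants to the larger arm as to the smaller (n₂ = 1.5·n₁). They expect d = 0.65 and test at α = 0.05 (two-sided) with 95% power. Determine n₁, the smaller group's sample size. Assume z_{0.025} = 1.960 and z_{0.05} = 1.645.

With allocation ratio k = n₂/n₁ = 1.5, Var(x̄₁−x̄₂) = σ²(1/n₁ + 1/(k·n₁)) = σ²·(k+1)/(k·n₁).
So n₁ = (1 + 1/k)·((z_{α/2} + z_β)/d)² = 1.667 × (3.605/0.65)².
n₁ = 1.667 × 30.76 = 51.3.
Round up: n₁ = 52, giving n₂ = 1.5 × 52 = 78.

n₁ = 52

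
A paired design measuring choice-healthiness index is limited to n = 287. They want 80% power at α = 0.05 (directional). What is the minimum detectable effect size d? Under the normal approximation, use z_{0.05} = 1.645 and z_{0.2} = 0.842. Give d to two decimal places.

For a single sample (or paired design) of n = 287: d_min = (z_{α} + z_β)/√n.
z-sum = 1.645 + 0.842 = 2.487.
d_min = 2.487 / √287 = 2.487 / 16.941 = 0.147.

d_min ≈ 0.15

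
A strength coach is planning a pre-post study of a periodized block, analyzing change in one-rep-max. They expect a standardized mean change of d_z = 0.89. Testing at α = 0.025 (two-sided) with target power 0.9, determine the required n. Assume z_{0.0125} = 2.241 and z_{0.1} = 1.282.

For a paired (one-sample on differences) test: n = ((z_{α/2} + z_β) / d)².
z_{α/2} + z_β = 2.241 + 1.282 = 3.523.
n = (3.523 / 0.89)² = 3.958² = 15.67.
Round up.

n = 16 pairs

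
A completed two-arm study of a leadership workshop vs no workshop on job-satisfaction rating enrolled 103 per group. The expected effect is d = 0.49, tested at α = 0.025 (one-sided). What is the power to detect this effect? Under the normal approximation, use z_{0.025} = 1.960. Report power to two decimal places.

For two equal groups, power = Φ(d·√(n/2) − z_{α}).
d·√(n/2) = 0.49 × √(103/2) = 0.49 × 7.176 = 3.516.
z_β = 3.516 − 1.960 = 1.556.
Power = Φ(1.556) = 0.940.

power ≈ 0.94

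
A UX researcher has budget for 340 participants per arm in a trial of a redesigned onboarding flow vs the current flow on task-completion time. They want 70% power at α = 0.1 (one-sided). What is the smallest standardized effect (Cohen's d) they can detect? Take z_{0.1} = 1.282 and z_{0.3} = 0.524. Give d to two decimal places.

d_min ≈ 0.14

For two independent groups of n = 340 each: d_min = (z_{α} + z_β)·√(2/n).
z-sum = 1.282 + 0.524 = 1.806.
d_min = 1.806 × √(2/340) = 1.806 × 0.0767 = 0.139.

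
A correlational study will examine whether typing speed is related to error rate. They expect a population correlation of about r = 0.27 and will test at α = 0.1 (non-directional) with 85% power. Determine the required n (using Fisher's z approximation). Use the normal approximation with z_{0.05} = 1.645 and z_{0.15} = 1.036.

Fisher's z: C = ½·ln((1+r)/(1−r)) = ½·ln(1.7397) = 0.2769.
n = ((z_{α/2} + z_β)/C)² + 3.
(1.645 + 1.036) / 0.2769 = 2.681 / 0.2769 = 9.682.
n = 9.682² + 3 = 93.74 + 3 = 96.7.
Round up.

n = 97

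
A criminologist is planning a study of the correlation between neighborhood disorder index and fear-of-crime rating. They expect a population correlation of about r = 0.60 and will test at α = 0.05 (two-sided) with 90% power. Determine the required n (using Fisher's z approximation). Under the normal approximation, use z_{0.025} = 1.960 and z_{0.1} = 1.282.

Fisher's z: C = ½·ln((1+r)/(1−r)) = ½·ln(4.0000) = 0.6931.
n = ((z_{α/2} + z_β)/C)² + 3.
(1.960 + 1.282) / 0.6931 = 3.242 / 0.6931 = 4.678.
n = 4.678² + 3 = 21.88 + 3 = 24.9.
Round up.

n = 25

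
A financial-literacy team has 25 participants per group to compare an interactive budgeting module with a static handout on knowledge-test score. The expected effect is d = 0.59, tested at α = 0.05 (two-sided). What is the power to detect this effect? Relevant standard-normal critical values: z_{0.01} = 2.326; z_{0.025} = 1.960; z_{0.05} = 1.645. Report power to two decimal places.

For two equal groups, power = Φ(d·√(n/2) − z_{α/2}).
d·√(n/2) = 0.59 × √(25/2) = 0.59 × 3.536 = 2.086.
z_β = 2.086 − 1.960 = 0.126.
Power = Φ(0.126) = 0.550.

power ≈ 0.55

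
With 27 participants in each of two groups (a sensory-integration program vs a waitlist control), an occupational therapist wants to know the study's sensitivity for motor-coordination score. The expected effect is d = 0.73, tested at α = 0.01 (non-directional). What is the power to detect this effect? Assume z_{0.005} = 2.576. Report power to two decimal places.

For two equal groups, power = Φ(d·√(n/2) − z_{α/2}).
d·√(n/2) = 0.73 × √(27/2) = 0.73 × 3.674 = 2.682.
z_β = 2.682 − 2.576 = 0.106.
Power = Φ(0.106) = 0.542.

power ≈ 0.54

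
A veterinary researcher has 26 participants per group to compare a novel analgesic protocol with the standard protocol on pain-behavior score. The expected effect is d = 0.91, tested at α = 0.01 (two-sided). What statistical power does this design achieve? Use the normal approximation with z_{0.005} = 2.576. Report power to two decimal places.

power ≈ 0.76

For two equal groups, power = Φ(d·√(n/2) − z_{α/2}).
d·√(n/2) = 0.91 × √(26/2) = 0.91 × 3.606 = 3.281.
z_β = 3.281 − 2.576 = 0.705.
Power = Φ(0.705) = 0.760.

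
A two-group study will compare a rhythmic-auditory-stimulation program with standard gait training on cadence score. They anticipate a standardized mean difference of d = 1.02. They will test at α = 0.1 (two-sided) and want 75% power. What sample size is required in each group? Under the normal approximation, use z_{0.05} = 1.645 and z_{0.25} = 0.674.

For two independent groups with equal n: n = 2·((z_{α/2} + z_β) / d)².
z_{α/2} + z_β = 1.645 + 0.674 = 2.319.
n = 2 × (2.319 / 1.02)² = 2 × 2.274² = 2 × 5.17 = 10.3.
Round up to the next whole participant.

n = 11 per group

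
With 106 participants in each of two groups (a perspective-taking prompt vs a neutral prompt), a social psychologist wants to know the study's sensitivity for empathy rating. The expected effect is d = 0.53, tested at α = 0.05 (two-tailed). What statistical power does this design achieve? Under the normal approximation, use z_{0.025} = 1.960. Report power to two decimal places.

power ≈ 0.97

For two equal groups, power = Φ(d·√(n/2) − z_{α/2}).
d·√(n/2) = 0.53 × √(106/2) = 0.53 × 7.280 = 3.858.
z_β = 3.858 − 1.960 = 1.898.
Power = Φ(1.898) = 0.971.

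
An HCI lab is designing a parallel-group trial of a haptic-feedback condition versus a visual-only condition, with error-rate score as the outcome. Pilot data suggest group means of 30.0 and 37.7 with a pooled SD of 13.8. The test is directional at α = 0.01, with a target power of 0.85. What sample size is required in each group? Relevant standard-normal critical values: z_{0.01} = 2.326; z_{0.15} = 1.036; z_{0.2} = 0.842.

Cohen's d = |M₁ − M₂| / SD_pooled = |30.0 − 37.7| / 13.8 = 7.7 / 13.8 = 0.558.
For two independent groups with equal n: n = 2·((z_{α} + z_β) / d)².
z_{α} + z_β = 2.326 + 1.036 = 3.362.
n = 2 × (3.362 / 0.558)² = 2 × 6.025² = 2 × 36.30 = 72.6.
Round up to the next whole participant.

n = 73 per group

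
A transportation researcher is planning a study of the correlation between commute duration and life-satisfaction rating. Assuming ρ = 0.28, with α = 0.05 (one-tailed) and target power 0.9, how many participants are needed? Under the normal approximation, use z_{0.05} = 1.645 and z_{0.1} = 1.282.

n = 107

Fisher's z: C = ½·ln((1+r)/(1−r)) = ½·ln(1.7778) = 0.2877.
n = ((z_{α} + z_β)/C)² + 3.
(1.645 + 1.282) / 0.2877 = 2.927 / 0.2877 = 10.174.
n = 10.174² + 3 = 103.51 + 3 = 106.5.
Round up.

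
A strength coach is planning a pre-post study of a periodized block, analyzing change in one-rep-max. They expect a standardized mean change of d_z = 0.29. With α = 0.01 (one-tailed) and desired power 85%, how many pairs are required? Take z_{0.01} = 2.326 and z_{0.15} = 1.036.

n = 135 pairs

For a paired (one-sample on differences) test: n = ((z_{α} + z_β) / d)².
z_{α} + z_β = 2.326 + 1.036 = 3.362.
n = (3.362 / 0.29)² = 11.593² = 134.40.
Round up.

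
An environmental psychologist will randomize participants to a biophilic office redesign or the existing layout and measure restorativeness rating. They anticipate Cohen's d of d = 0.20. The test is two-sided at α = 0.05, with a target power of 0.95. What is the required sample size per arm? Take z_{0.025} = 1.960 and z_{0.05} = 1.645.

For two independent groups with equal n: n = 2·((z_{α/2} + z_β) / d)².
z_{α/2} + z_β = 1.960 + 1.645 = 3.605.
n = 2 × (3.605 / 0.20)² = 2 × 18.025² = 2 × 324.90 = 649.8.
Round up to the next whole participant.

n = 650 per group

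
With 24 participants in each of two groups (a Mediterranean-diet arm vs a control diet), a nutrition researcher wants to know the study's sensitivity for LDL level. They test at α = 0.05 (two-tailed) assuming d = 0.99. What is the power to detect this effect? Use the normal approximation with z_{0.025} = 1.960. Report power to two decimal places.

power ≈ 0.93

For two equal groups, power = Φ(d·√(n/2) − z_{α/2}).
d·√(n/2) = 0.99 × √(24/2) = 0.99 × 3.464 = 3.429.
z_β = 3.429 − 1.960 = 1.469.
Power = Φ(1.469) = 0.929.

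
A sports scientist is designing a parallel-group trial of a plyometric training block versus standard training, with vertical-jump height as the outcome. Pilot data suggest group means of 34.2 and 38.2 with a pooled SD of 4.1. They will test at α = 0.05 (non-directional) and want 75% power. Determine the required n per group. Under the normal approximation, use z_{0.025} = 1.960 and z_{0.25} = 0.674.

Cohen's d = |M₁ − M₂| / SD_pooled = |34.2 − 38.2| / 4.1 = 4.0 / 4.1 = 0.976.
For two independent groups with equal n: n = 2·((z_{α/2} + z_β) / d)².
z_{α/2} + z_β = 1.960 + 0.674 = 2.634.
n = 2 × (2.634 / 0.976)² = 2 × 2.699² = 2 × 7.28 = 14.6.
Round up to the next whole participant.

n = 15 per group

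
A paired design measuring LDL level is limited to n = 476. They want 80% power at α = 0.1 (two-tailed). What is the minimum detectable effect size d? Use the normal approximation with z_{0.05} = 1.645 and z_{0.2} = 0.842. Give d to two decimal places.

d_min ≈ 0.11

For a single sample (or paired design) of n = 476: d_min = (z_{α/2} + z_β)/√n.
z-sum = 1.645 + 0.842 = 2.487.
d_min = 2.487 / √476 = 2.487 / 21.817 = 0.114.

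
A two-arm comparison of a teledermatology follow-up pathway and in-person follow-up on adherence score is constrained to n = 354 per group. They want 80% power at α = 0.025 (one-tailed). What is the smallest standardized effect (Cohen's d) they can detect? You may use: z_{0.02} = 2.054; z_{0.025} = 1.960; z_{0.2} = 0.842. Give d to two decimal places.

d_min ≈ 0.21

For two independent groups of n = 354 each: d_min = (z_{α} + z_β)·√(2/n).
z-sum = 1.960 + 0.842 = 2.802.
d_min = 2.802 × √(2/354) = 2.802 × 0.0752 = 0.211.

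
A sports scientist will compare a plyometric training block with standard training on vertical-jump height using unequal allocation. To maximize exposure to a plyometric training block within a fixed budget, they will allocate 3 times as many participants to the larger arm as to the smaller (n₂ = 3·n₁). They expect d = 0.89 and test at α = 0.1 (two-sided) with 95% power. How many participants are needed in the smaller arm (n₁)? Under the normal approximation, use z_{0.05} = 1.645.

n₁ = 19

With allocation ratio k = n₂/n₁ = 3, Var(x̄₁−x̄₂) = σ²(1/n₁ + 1/(k·n₁)) = σ²·(k+1)/(k·n₁).
So n₁ = (1 + 1/k)·((z_{α/2} + z_β)/d)² = 1.333 × (3.290/0.89)².
n₁ = 1.333 × 13.67 = 18.2.
Round up: n₁ = 19, giving n₂ = 3 × 19 = 57.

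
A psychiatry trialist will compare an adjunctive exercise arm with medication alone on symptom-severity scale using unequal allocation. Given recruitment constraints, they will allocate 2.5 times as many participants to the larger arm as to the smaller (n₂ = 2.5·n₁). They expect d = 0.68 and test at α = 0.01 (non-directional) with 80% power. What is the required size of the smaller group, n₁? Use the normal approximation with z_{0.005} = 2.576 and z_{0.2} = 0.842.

With allocation ratio k = n₂/n₁ = 2.5, Var(x̄₁−x̄₂) = σ²(1/n₁ + 1/(k·n₁)) = σ²·(k+1)/(k·n₁).
So n₁ = (1 + 1/k)·((z_{α/2} + z_β)/d)² = 1.400 × (3.418/0.68)².
n₁ = 1.400 × 25.27 = 35.4.
Round up: n₁ = 36, giving n₂ = 2.5 × 36 = 90.

n₁ = 36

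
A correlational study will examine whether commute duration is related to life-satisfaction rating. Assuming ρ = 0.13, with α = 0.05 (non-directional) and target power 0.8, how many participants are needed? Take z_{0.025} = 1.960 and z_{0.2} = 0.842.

Fisher's z: C = ½·ln((1+r)/(1−r)) = ½·ln(1.2989) = 0.1307.
n = ((z_{α/2} + z_β)/C)² + 3.
(1.960 + 0.842) / 0.1307 = 2.802 / 0.1307 = 21.438.
n = 21.438² + 3 = 459.61 + 3 = 462.6.
Round up.

n = 463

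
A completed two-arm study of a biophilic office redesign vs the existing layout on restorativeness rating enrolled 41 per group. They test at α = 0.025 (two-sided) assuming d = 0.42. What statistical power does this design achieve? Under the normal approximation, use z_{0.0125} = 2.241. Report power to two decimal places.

For two equal groups, power = Φ(d·√(n/2) − z_{α/2}).
d·√(n/2) = 0.42 × √(41/2) = 0.42 × 4.528 = 1.902.
z_β = 1.902 − 2.241 = -0.339.
Power = Φ(-0.339) = 0.367.

power ≈ 0.37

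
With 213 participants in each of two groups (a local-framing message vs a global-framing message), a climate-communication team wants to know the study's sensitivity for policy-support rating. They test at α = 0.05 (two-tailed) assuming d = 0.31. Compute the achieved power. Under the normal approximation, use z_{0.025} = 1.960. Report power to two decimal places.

For two equal groups, power = Φ(d·√(n/2) − z_{α/2}).
d·√(n/2) = 0.31 × √(213/2) = 0.31 × 10.320 = 3.199.
z_β = 3.199 − 1.960 = 1.239.
Power = Φ(1.239) = 0.892.

power ≈ 0.89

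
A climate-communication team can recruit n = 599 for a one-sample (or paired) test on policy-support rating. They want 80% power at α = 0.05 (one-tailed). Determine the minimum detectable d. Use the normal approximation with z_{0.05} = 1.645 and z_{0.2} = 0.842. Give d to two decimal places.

d_min ≈ 0.10

For a single sample (or paired design) of n = 599: d_min = (z_{α} + z_β)/√n.
z-sum = 1.645 + 0.842 = 2.487.
d_min = 2.487 / √599 = 2.487 / 24.474 = 0.102.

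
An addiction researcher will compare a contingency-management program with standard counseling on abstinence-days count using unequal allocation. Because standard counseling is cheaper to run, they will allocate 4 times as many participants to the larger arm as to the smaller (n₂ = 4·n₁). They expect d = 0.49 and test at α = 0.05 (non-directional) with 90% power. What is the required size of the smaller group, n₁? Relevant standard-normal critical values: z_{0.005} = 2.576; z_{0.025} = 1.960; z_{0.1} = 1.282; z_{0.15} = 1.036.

n₁ = 55

With allocation ratio k = n₂/n₁ = 4, Var(x̄₁−x̄₂) = σ²(1/n₁ + 1/(k·n₁)) = σ²·(k+1)/(k·n₁).
So n₁ = (1 + 1/k)·((z_{α/2} + z_β)/d)² = 1.250 × (3.242/0.49)².
n₁ = 1.250 × 43.78 = 54.7.
Round up: n₁ = 55, giving n₂ = 4 × 55 = 220.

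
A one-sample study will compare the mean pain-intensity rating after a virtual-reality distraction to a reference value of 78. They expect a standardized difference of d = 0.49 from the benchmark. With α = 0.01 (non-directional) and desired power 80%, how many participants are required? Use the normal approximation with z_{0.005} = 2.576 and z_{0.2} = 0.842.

For a one-sample test: n = ((z_{α/2} + z_β) / d)².
z_{α/2} + z_β = 2.576 + 0.842 = 3.418.
n = (3.418 / 0.49)² = 6.976² = 48.66.
Round up.

n = 49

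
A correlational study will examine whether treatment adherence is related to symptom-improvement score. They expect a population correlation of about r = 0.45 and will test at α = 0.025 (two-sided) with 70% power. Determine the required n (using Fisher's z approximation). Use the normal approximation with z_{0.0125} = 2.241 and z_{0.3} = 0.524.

Fisher's z: C = ½·ln((1+r)/(1−r)) = ½·ln(2.6364) = 0.4847.
n = ((z_{α/2} + z_β)/C)² + 3.
(2.241 + 0.524) / 0.4847 = 2.765 / 0.4847 = 5.705.
n = 5.705² + 3 = 32.54 + 3 = 35.5.
Round up.

n = 36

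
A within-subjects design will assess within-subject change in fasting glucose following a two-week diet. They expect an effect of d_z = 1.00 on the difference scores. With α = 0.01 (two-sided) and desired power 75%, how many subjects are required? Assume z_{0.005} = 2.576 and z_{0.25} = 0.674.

n = 11 pairs

For a paired (one-sample on differences) test: n = ((z_{α/2} + z_β) / d)².
z_{α/2} + z_β = 2.576 + 0.674 = 3.250.
n = (3.250 / 1.00)² = 3.250² = 10.56.
Round up.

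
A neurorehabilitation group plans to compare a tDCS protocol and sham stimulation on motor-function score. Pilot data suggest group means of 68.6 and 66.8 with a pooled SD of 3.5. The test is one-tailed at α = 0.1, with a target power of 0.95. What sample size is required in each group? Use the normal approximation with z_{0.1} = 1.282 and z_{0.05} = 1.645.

Cohen's d = |M₁ − M₂| / SD_pooled = |68.6 − 66.8| / 3.5 = 1.8 / 3.5 = 0.514.
For two independent groups with equal n: n = 2·((z_{α} + z_β) / d)².
z_{α} + z_β = 1.282 + 1.645 = 2.927.
n = 2 × (2.927 / 0.514)² = 2 × 5.695² = 2 × 32.43 = 64.9.
Round up to the next whole participant.

n = 65 per group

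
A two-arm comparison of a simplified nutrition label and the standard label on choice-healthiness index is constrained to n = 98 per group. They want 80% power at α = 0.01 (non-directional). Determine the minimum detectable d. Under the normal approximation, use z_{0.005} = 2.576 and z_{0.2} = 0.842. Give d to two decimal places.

For two independent groups of n = 98 each: d_min = (z_{α/2} + z_β)·√(2/n).
z-sum = 2.576 + 0.842 = 3.418.
d_min = 3.418 × √(2/98) = 3.418 × 0.1429 = 0.488.

d_min ≈ 0.49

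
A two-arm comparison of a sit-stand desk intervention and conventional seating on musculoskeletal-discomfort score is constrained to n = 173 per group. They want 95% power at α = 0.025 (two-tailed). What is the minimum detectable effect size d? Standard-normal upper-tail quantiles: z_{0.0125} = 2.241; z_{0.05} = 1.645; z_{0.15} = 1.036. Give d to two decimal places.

d_min ≈ 0.42

For two independent groups of n = 173 each: d_min = (z_{α/2} + z_β)·√(2/n).
z-sum = 2.241 + 1.645 = 3.886.
d_min = 3.886 × √(2/173) = 3.886 × 0.1075 = 0.418.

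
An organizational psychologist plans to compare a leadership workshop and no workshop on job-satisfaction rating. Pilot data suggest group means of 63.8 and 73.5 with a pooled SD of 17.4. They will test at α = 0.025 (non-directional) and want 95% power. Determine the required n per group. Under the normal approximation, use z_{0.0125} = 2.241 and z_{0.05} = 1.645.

Cohen's d = |M₁ − M₂| / SD_pooled = |63.8 − 73.5| / 17.4 = 9.7 / 17.4 = 0.557.
For two independent groups with equal n: n = 2·((z_{α/2} + z_β) / d)².
z_{α/2} + z_β = 2.241 + 1.645 = 3.886.
n = 2 × (3.886 / 0.557)² = 2 × 6.977² = 2 × 48.67 = 97.3.
Round up to the next whole participant.

n = 98 per group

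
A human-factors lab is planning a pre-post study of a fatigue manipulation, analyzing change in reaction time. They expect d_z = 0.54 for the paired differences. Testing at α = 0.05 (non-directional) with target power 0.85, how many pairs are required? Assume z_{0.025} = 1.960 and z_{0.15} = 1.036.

n = 31 pairs

For a paired (one-sample on differences) test: n = ((z_{α/2} + z_β) / d)².
z_{α/2} + z_β = 1.960 + 1.036 = 2.996.
n = (2.996 / 0.54)² = 5.548² = 30.78.
Round up.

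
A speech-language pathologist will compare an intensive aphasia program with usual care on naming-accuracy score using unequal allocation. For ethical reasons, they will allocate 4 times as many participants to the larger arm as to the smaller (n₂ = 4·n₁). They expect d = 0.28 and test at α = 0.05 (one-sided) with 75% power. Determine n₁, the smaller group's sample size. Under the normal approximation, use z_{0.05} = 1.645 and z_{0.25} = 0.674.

n₁ = 86

With allocation ratio k = n₂/n₁ = 4, Var(x̄₁−x̄₂) = σ²(1/n₁ + 1/(k·n₁)) = σ²·(k+1)/(k·n₁).
So n₁ = (1 + 1/k)·((z_{α} + z_β)/d)² = 1.250 × (2.319/0.28)².
n₁ = 1.250 × 68.59 = 85.7.
Round up: n₁ = 86, giving n₂ = 4 × 86 = 344.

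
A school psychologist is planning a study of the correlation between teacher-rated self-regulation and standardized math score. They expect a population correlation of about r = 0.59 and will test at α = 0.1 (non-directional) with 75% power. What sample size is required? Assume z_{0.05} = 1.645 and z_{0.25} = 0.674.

n = 15

Fisher's z: C = ½·ln((1+r)/(1−r)) = ½·ln(3.8780) = 0.6777.
n = ((z_{α/2} + z_β)/C)² + 3.
(1.645 + 0.674) / 0.6777 = 2.319 / 0.6777 = 3.422.
n = 3.422² + 3 = 11.71 + 3 = 14.7.
Round up.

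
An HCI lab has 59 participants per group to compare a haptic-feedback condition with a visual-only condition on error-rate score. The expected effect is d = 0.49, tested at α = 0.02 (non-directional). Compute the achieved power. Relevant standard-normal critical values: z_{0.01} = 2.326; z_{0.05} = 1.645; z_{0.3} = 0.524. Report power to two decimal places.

For two equal groups, power = Φ(d·√(n/2) − z_{α/2}).
d·√(n/2) = 0.49 × √(59/2) = 0.49 × 5.431 = 2.661.
z_β = 2.661 − 2.326 = 0.335.
Power = Φ(0.335) = 0.631.

power ≈ 0.63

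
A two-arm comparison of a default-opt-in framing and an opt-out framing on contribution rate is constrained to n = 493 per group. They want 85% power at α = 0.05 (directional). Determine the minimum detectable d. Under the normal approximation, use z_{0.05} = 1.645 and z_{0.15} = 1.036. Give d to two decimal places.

For two independent groups of n = 493 each: d_min = (z_{α} + z_β)·√(2/n).
z-sum = 1.645 + 1.036 = 2.681.
d_min = 2.681 × √(2/493) = 2.681 × 0.0637 = 0.171.

d_min ≈ 0.17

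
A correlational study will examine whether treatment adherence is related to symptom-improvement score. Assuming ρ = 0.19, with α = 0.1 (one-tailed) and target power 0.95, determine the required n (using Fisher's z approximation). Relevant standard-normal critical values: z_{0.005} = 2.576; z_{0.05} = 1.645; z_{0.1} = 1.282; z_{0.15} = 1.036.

Fisher's z: C = ½·ln((1+r)/(1−r)) = ½·ln(1.4691) = 0.1923.
n = ((z_{α} + z_β)/C)² + 3.
(1.282 + 1.645) / 0.1923 = 2.927 / 0.1923 = 15.221.
n = 15.221² + 3 = 231.68 + 3 = 234.7.
Round up.

n = 235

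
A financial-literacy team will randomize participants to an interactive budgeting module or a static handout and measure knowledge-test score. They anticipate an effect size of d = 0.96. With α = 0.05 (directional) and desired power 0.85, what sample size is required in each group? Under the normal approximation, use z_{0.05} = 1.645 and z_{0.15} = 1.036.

n = 16 per group

For two independent groups with equal n: n = 2·((z_{α} + z_β) / d)².
z_{α} + z_β = 1.645 + 1.036 = 2.681.
n = 2 × (2.681 / 0.96)² = 2 × 2.793² = 2 × 7.80 = 15.6.
Round up to the next whole participant.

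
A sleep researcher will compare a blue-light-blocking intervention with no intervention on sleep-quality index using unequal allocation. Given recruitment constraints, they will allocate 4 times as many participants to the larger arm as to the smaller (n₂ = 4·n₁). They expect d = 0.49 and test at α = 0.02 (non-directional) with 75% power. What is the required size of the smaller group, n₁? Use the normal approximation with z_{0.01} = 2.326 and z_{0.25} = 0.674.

n₁ = 47

With allocation ratio k = n₂/n₁ = 4, Var(x̄₁−x̄₂) = σ²(1/n₁ + 1/(k·n₁)) = σ²·(k+1)/(k·n₁).
So n₁ = (1 + 1/k)·((z_{α/2} + z_β)/d)² = 1.250 × (3.000/0.49)².
n₁ = 1.250 × 37.48 = 46.9.
Round up: n₁ = 47, giving n₂ = 4 × 47 = 188.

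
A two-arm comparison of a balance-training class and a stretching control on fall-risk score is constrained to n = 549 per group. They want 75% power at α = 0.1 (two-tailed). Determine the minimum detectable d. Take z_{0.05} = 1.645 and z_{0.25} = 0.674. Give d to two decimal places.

d_min ≈ 0.14

For two independent groups of n = 549 each: d_min = (z_{α/2} + z_β)·√(2/n).
z-sum = 1.645 + 0.674 = 2.319.
d_min = 2.319 × √(2/549) = 2.319 × 0.0604 = 0.140.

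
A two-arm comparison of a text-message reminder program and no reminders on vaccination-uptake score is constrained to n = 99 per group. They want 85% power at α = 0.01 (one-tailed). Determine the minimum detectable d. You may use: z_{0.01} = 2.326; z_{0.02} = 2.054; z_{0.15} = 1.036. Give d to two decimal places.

For two independent groups of n = 99 each: d_min = (z_{α} + z_β)·√(2/n).
z-sum = 2.326 + 1.036 = 3.362.
d_min = 3.362 × √(2/99) = 3.362 × 0.1421 = 0.478.

d_min ≈ 0.48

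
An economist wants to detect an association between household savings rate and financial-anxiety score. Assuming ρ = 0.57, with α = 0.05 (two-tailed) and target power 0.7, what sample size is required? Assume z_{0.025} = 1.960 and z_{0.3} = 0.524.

Fisher's z: C = ½·ln((1+r)/(1−r)) = ½·ln(3.6512) = 0.6475.
n = ((z_{α/2} + z_β)/C)² + 3.
(1.960 + 0.524) / 0.6475 = 2.484 / 0.6475 = 3.836.
n = 3.836² + 3 = 14.72 + 3 = 17.7.
Round up.

n = 18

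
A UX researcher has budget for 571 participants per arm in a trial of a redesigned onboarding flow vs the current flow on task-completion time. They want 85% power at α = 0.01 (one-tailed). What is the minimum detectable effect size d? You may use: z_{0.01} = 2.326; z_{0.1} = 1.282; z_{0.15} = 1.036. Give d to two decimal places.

For two independent groups of n = 571 each: d_min = (z_{α} + z_β)·√(2/n).
z-sum = 2.326 + 1.036 = 3.362.
d_min = 3.362 × √(2/571) = 3.362 × 0.0592 = 0.199.

d_min ≈ 0.20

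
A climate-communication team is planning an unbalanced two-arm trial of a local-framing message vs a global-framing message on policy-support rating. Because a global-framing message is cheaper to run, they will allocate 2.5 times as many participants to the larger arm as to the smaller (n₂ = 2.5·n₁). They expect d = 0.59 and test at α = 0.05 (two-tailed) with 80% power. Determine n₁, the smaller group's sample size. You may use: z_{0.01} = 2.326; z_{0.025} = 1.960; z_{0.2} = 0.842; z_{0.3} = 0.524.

n₁ = 32

With allocation ratio k = n₂/n₁ = 2.5, Var(x̄₁−x̄₂) = σ²(1/n₁ + 1/(k·n₁)) = σ²·(k+1)/(k·n₁).
So n₁ = (1 + 1/k)·((z_{α/2} + z_β)/d)² = 1.400 × (2.802/0.59)².
n₁ = 1.400 × 22.55 = 31.6.
Round up: n₁ = 32, giving n₂ = 2.5 × 32 = 80.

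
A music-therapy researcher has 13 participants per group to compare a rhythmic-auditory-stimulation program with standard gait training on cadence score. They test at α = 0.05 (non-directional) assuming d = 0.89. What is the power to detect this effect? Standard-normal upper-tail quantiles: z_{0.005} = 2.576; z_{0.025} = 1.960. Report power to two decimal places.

For two equal groups, power = Φ(d·√(n/2) − z_{α/2}).
d·√(n/2) = 0.89 × √(13/2) = 0.89 × 2.550 = 2.269.
z_β = 2.269 − 1.960 = 0.309.
Power = Φ(0.309) = 0.621.

power ≈ 0.62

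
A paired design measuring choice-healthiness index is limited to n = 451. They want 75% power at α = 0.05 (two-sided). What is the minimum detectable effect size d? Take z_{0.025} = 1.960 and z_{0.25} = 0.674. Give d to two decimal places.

d_min ≈ 0.12

For a single sample (or paired design) of n = 451: d_min = (z_{α/2} + z_β)/√n.
z-sum = 1.960 + 0.674 = 2.634.
d_min = 2.634 / √451 = 2.634 / 21.237 = 0.124.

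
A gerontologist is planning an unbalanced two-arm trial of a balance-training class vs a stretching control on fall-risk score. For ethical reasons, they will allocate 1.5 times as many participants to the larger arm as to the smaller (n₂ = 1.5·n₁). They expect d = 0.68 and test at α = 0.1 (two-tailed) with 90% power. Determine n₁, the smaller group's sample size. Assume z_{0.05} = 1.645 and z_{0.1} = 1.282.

n₁ = 31

With allocation ratio k = n₂/n₁ = 1.5, Var(x̄₁−x̄₂) = σ²(1/n₁ + 1/(k·n₁)) = σ²·(k+1)/(k·n₁).
So n₁ = (1 + 1/k)·((z_{α/2} + z_β)/d)² = 1.667 × (2.927/0.68)².
n₁ = 1.667 × 18.53 = 30.9.
Round up: n₁ = 31, giving n₂ = ⌈1.5 × 31⌉ = ⌈46.5⌉ = 47.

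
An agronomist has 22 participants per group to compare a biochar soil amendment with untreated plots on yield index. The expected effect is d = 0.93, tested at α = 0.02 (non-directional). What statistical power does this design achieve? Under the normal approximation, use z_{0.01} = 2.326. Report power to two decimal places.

power ≈ 0.78

For two equal groups, power = Φ(d·√(n/2) − z_{α/2}).
d·√(n/2) = 0.93 × √(22/2) = 0.93 × 3.317 = 3.084.
z_β = 3.084 − 2.326 = 0.758.
Power = Φ(0.758) = 0.776.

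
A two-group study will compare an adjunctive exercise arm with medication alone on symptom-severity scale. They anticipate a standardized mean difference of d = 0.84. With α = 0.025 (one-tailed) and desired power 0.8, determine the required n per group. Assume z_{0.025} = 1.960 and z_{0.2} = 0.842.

n = 23 per group

For two independent groups with equal n: n = 2·((z_{α} + z_β) / d)².
z_{α} + z_β = 1.960 + 0.842 = 2.802.
n = 2 × (2.802 / 0.84)² = 2 × 3.336² = 2 × 11.13 = 22.3.
Round up to the next whole participant.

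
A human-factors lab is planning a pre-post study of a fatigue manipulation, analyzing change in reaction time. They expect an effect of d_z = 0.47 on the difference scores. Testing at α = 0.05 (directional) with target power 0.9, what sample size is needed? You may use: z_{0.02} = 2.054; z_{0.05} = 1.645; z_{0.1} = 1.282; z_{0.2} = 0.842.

For a paired (one-sample on differences) test: n = ((z_{α} + z_β) / d)².
z_{α} + z_β = 1.645 + 1.282 = 2.927.
n = (2.927 / 0.47)² = 6.228² = 38.78.
Round up.

n = 39 pairs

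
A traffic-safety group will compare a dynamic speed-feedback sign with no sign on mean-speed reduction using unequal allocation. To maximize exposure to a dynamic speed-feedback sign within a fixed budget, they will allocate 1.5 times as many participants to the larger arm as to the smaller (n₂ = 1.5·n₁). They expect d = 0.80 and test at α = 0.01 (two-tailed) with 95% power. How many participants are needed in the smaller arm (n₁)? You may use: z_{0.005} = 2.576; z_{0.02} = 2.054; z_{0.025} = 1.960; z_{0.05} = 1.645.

With allocation ratio k = n₂/n₁ = 1.5, Var(x̄₁−x̄₂) = σ²(1/n₁ + 1/(k·n₁)) = σ²·(k+1)/(k·n₁).
So n₁ = (1 + 1/k)·((z_{α/2} + z_β)/d)² = 1.667 × (4.221/0.80)².
n₁ = 1.667 × 27.84 = 46.4.
Round up: n₁ = 47, giving n₂ = ⌈1.5 × 47⌉ = ⌈70.5⌉ = 71.

n₁ = 47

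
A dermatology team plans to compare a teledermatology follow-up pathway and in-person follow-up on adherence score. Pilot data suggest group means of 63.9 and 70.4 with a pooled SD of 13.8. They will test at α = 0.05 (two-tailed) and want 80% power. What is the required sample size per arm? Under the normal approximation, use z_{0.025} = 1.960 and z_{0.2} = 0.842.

Cohen's d = |M₁ − M₂| / SD_pooled = |63.9 − 70.4| / 13.8 = 6.5 / 13.8 = 0.471.
For two independent groups with equal n: n = 2·((z_{α/2} + z_β) / d)².
z_{α/2} + z_β = 1.960 + 0.842 = 2.802.
n = 2 × (2.802 / 0.471)² = 2 × 5.949² = 2 × 35.39 = 70.8.
Round up to the next whole participant.

n = 71 per group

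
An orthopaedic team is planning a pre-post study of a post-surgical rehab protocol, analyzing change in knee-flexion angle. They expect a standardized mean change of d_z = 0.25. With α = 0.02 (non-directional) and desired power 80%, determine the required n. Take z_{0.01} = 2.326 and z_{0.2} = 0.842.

n = 161 pairs

For a paired (one-sample on differences) test: n = ((z_{α/2} + z_β) / d)².
z_{α/2} + z_β = 2.326 + 0.842 = 3.168.
n = (3.168 / 0.25)² = 12.672² = 160.58.
Round up.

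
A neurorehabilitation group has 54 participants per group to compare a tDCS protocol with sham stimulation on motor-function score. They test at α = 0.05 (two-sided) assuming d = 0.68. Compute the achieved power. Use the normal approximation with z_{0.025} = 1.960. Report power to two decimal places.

For two equal groups, power = Φ(d·√(n/2) − z_{α/2}).
d·√(n/2) = 0.68 × √(54/2) = 0.68 × 5.196 = 3.533.
z_β = 3.533 − 1.960 = 1.573.
Power = Φ(1.573) = 0.942.

power ≈ 0.94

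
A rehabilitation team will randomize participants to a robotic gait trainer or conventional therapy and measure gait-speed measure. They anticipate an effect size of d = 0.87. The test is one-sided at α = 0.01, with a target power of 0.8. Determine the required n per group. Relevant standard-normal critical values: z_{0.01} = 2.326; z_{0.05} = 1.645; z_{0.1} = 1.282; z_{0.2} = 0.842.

n = 27 per group

For two independent groups with equal n: n = 2·((z_{α} + z_β) / d)².
z_{α} + z_β = 2.326 + 0.842 = 3.168.
n = 2 × (3.168 / 0.87)² = 2 × 3.641² = 2 × 13.26 = 26.5.
Round up to the next whole participant.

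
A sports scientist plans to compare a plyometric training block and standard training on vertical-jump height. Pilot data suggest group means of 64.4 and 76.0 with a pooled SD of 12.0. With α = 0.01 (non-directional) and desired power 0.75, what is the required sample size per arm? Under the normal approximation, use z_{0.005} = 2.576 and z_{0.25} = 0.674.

n = 23 per group

Cohen's d = |M₁ − M₂| / SD_pooled = |64.4 − 76.0| / 12.0 = 11.6 / 12.0 = 0.967.
For two independent groups with equal n: n = 2·((z_{α/2} + z_β) / d)².
z_{α/2} + z_β = 2.576 + 0.674 = 3.250.
n = 2 × (3.250 / 0.967)² = 2 × 3.361² = 2 × 11.30 = 22.6.
Round up to the next whole participant.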